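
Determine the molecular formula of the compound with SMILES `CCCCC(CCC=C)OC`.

C10H20O

Heavy atoms from the SMILES: 10 C, 1 O.
Implicit hydrogens by atom environment:
  6 × C: 2 H each → 12
  2 × C: 3 H each → 6
  2 × C: 1 H each → 2
  1 × O: no H
  Total hydrogens = 20.
Molecular formula: C10H20O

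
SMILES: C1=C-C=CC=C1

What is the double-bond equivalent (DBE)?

4

Molecular formula from the SMILES: C6H6.
DoU = (2C + 2 + N − H − X)/2 = (2·6 + 2 + 0 − 6 − 0)/2 = 8/2 = 4.
(Structurally: 1 ring(s) + 3 π bond(s) = 4.)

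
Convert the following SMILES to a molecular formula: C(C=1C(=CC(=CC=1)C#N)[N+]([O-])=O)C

Heavy atoms from the SMILES: 9 C, 2 N, 2 O.
Implicit hydrogens by atom environment:
  3 × C (aromatic): 1 H each → 3
  3 × C (aromatic): no H
  1 × C: 3 H
  1 × C: 2 H
  1 × C: no H
  1 × N (charge +1): no H
  1 × N: no H
  1 × O: no H
  1 × O (charge -1): no H
  Total hydrogens = 8.
Molecular formula: C9H8N2O2

C9H8N2O2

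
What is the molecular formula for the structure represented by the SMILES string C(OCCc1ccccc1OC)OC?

Heavy atoms from the SMILES: 11 C, 3 O.
Implicit hydrogens by atom environment:
  4 × C (aromatic): 1 H each → 4
  3 × C: 2 H each → 6
  3 × O: no H
  2 × C: 3 H each → 6
  2 × C (aromatic): no H
  Total hydrogens = 16.
Molecular formula: C11H16O3

C11H16O3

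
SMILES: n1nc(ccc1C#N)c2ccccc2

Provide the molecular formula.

C11H7N3

Heavy atoms from the SMILES: 11 C, 3 N.
Implicit hydrogens by atom environment:
  7 × C (aromatic): 1 H each → 7
  3 × C (aromatic): no H
  2 × N (aromatic): no H
  1 × C: no H
  1 × N: no H
  Total hydrogens = 7.
Molecular formula: C11H7N3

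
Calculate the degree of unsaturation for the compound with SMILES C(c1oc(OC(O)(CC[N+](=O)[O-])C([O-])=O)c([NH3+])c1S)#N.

7

Molecular formula from the SMILES: C9H9N3O7S.
DoU = (2C + 2 + N − H − X)/2 = (2·9 + 2 + 3 − 9 − 0)/2 = 14/2 = 7.
(Structurally: 1 ring(s) + 6 π bond(s) = 7.)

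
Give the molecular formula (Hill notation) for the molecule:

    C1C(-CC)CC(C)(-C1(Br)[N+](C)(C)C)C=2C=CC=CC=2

Heavy atoms from the SMILES: 1 Br, 17 C, 1 N.
Implicit hydrogens by atom environment:
  5 × C: 3 H each → 15
  5 × C (aromatic): 1 H each → 5
  3 × C: 2 H each → 6
  2 × C: no H
  1 × Br: no H
  1 × C: 1 H
  1 × C (aromatic): no H
  1 × N (charge +1): no H
  Total hydrogens = 27.
Net charge +1.
Molecular formula: C17H27BrN+

C17H27BrN+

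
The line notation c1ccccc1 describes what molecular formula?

Heavy atoms from the SMILES: 6 C.
Implicit hydrogens by atom environment:
  6 × C (aromatic): 1 H each → 6
  Total hydrogens = 6.
Molecular formula: C6H6

C6H6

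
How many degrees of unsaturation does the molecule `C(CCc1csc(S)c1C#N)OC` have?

5

Molecular formula from the SMILES: C9H11NOS2.
DoU = (2C + 2 + N − H − X)/2 = (2·9 + 2 + 1 − 11 − 0)/2 = 10/2 = 5.
(Structurally: 1 ring(s) + 4 π bond(s) = 5.)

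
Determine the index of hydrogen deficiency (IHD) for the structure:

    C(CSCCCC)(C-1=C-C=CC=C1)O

Molecular formula from the SMILES: C12H18OS.
DoU = (2C + 2 + N − H − X)/2 = (2·12 + 2 + 0 − 18 − 0)/2 = 8/2 = 4.
(Structurally: 1 ring(s) + 3 π bond(s) = 4.)

4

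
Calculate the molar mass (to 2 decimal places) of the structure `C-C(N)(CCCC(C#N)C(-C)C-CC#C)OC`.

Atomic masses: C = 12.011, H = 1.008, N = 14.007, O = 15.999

Molecular formula: C14H24N2O.
M = 14×12.011 + 24×1.008 + 2×14.007 + 1×15.999 = 236.36 g/mol.

236.36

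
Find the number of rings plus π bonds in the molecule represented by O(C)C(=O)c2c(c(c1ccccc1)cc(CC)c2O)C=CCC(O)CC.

Molecular formula from the SMILES: C22H26O4.
DoU = (2C + 2 + N − H − X)/2 = (2·22 + 2 + 0 − 26 − 0)/2 = 20/2 = 10.
(Structurally: 2 ring(s) + 8 π bond(s) = 10.)

10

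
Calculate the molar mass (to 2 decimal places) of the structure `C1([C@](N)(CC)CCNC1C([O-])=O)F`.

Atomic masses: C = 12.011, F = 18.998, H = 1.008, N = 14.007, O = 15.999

189.21

Molecular formula: C8H14FN2O2-.
M = 8×12.011 + 1×18.998 + 14×1.008 + 2×14.007 + 2×15.999 = 189.21 g/mol.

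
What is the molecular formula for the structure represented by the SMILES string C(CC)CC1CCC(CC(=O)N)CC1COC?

C14H27NO2

Heavy atoms from the SMILES: 14 C, 1 N, 2 O.
Implicit hydrogens by atom environment:
  8 × C: 2 H each → 16
  3 × C: 1 H each → 3
  2 × C: 3 H each → 6
  2 × O: no H
  1 × C: no H
  1 × N: 2 H
  Total hydrogens = 27.
Molecular formula: C14H27NO2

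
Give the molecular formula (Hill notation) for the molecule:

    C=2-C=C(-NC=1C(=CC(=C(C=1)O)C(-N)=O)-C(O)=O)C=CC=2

Heavy atoms from the SMILES: 14 C, 2 N, 4 O.
Implicit hydrogens by atom environment:
  7 × C (aromatic): 1 H each → 7
  5 × C (aromatic): no H
  2 × C: no H
  2 × O: 1 H each → 2
  2 × O: no H
  1 × N: 2 H
  1 × N: 1 H
  Total hydrogens = 12.
Molecular formula: C14H12N2O4

C14H12N2O4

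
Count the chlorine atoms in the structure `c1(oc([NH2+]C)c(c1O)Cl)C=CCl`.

The symbol for chlorine appears 2 times in the SMILES.

2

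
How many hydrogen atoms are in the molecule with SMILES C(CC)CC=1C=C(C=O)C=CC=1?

Hydrogens are implicit in SMILES; fill each atom to its normal valence:
  4 × C (aromatic): 1 H each → 4
  3 × C: 2 H each → 6
  2 × C (aromatic): no H
  1 × C: 3 H
  1 × C: 1 H
  1 × O: no H
  Total hydrogens = 14.

14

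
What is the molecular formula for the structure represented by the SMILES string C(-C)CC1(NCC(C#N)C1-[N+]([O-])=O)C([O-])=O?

C9H12N3O4-

Heavy atoms from the SMILES: 9 C, 3 N, 4 O.
Implicit hydrogens by atom environment:
  3 × C: 2 H each → 6
  3 × C: no H
  2 × C: 1 H each → 2
  2 × O: no H
  2 × O (charge -1): no H
  1 × C: 3 H
  1 × N: 1 H
  1 × N: no H
  1 × N (charge +1): no H
  Total hydrogens = 12.
Net charge -1.
Molecular formula: C9H12N3O4-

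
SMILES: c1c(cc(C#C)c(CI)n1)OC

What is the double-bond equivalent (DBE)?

Molecular formula from the SMILES: C9H8INO.
DoU = (2C + 2 + N − H − X)/2 = (2·9 + 2 + 1 − 8 − 1)/2 = 12/2 = 6.
(Structurally: 1 ring(s) + 5 π bond(s) = 6.)

6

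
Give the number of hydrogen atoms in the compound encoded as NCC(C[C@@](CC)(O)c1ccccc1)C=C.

21

Hydrogens are implicit in SMILES; fill each atom to its normal valence:
  5 × C (aromatic): 1 H each → 5
  4 × C: 2 H each → 8
  2 × C: 1 H each → 2
  1 × C: 3 H
  1 × C: no H
  1 × C (aromatic): no H
  1 × N: 2 H
  1 × O: 1 H
  Total hydrogens = 21.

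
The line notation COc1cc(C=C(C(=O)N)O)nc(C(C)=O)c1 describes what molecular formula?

C11H12N2O4

Heavy atoms from the SMILES: 11 C, 2 N, 4 O.
Implicit hydrogens by atom environment:
  3 × C (aromatic): no H
  3 × C: no H
  3 × O: no H
  2 × C: 3 H each → 6
  2 × C (aromatic): 1 H each → 2
  1 × C: 1 H
  1 × N: 2 H
  1 × N (aromatic): no H
  1 × O: 1 H
  Total hydrogens = 12.
Molecular formula: C11H12N2O4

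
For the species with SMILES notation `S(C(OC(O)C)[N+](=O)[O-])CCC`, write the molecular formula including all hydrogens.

C6H13NO4S

Heavy atoms from the SMILES: 6 C, 1 N, 4 O, 1 S.
Implicit hydrogens by atom environment:
  2 × C: 3 H each → 6
  2 × C: 2 H each → 4
  2 × C: 1 H each → 2
  2 × O: no H
  1 × N (charge +1): no H
  1 × O: 1 H
  1 × O (charge -1): no H
  1 × S: no H
  Total hydrogens = 13.
Molecular formula: C6H13NO4S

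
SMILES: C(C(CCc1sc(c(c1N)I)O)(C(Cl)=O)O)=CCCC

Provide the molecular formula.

Heavy atoms from the SMILES: 13 C, 1 Cl, 1 I, 1 N, 3 O, 1 S.
Implicit hydrogens by atom environment:
  4 × C: 2 H each → 8
  4 × C (aromatic): no H
  2 × C: 1 H each → 2
  2 × C: no H
  2 × O: 1 H each → 2
  1 × C: 3 H
  1 × Cl: no H
  1 × I: no H
  1 × N: 2 H
  1 × O: no H
  1 × S (aromatic): no H
  Total hydrogens = 17.
Molecular formula: C13H17ClINO3S

C13H17ClINO3S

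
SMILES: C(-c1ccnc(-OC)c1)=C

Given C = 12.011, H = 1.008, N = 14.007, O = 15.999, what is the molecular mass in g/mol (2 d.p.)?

135.17

Molecular formula: C8H9NO.
M = 8×12.011 + 9×1.008 + 1×14.007 + 1×15.999 = 135.17 g/mol.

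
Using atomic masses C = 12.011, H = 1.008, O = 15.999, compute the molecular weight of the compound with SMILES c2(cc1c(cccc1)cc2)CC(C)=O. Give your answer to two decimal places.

184.24

Molecular formula: C13H12O.
M = 13×12.011 + 12×1.008 + 1×15.999 = 184.24 g/mol.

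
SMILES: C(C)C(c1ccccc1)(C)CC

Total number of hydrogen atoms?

18

Hydrogens are implicit in SMILES; fill each atom to its normal valence:
  5 × C (aromatic): 1 H each → 5
  3 × C: 3 H each → 9
  2 × C: 2 H each → 4
  1 × C: no H
  1 × C (aromatic): no H
  Total hydrogens = 18.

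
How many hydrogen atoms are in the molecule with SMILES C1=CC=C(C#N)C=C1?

Hydrogens are implicit in SMILES; fill each atom to its normal valence:
  5 × C (aromatic): 1 H each → 5
  1 × C (aromatic): no H
  1 × C: no H
  1 × N: no H
  Total hydrogens = 5.

5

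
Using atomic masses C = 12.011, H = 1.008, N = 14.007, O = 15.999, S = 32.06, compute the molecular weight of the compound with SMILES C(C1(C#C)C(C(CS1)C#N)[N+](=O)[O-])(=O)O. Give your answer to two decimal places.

Molecular formula: C8H6N2O4S.
M = 8×12.011 + 6×1.008 + 2×14.007 + 4×15.999 + 1×32.06 = 226.21 g/mol.

226.21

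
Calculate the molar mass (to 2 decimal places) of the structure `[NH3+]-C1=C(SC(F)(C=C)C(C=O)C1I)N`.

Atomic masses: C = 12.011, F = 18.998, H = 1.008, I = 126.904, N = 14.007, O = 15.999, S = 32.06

Molecular formula: C8H11FIN2OS+.
M = 8×12.011 + 1×18.998 + 11×1.008 + 1×126.904 + 2×14.007 + 1×15.999 + 1×32.06 = 329.15 g/mol.

329.15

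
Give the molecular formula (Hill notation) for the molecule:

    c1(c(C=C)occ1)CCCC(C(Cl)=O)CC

Heavy atoms from the SMILES: 13 C, 1 Cl, 2 O.
Implicit hydrogens by atom environment:
  5 × C: 2 H each → 10
  2 × C (aromatic): 1 H each → 2
  2 × C: 1 H each → 2
  2 × C (aromatic): no H
  1 × C: 3 H
  1 × C: no H
  1 × Cl: no H
  1 × O (aromatic): no H
  1 × O: no H
  Total hydrogens = 17.
Molecular formula: C13H17ClO2

C13H17ClO2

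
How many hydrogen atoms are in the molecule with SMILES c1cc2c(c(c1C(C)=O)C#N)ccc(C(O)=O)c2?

9

Hydrogens are implicit in SMILES; fill each atom to its normal valence:
  5 × C (aromatic): 1 H each → 5
  5 × C (aromatic): no H
  3 × C: no H
  2 × O: no H
  1 × C: 3 H
  1 × N: no H
  1 × O: 1 H
  Total hydrogens = 9.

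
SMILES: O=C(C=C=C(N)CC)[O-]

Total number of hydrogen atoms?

8

Hydrogens are implicit in SMILES; fill each atom to its normal valence:
  3 × C: no H
  1 × C: 3 H
  1 × C: 2 H
  1 × C: 1 H
  1 × N: 2 H
  1 × O: no H
  1 × O (charge -1): no H
  Total hydrogens = 8.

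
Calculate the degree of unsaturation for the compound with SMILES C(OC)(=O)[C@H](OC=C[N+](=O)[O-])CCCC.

3

Molecular formula from the SMILES: C9H15NO5.
DoU = (2C + 2 + N − H − X)/2 = (2·9 + 2 + 1 − 15 − 0)/2 = 6/2 = 3.
(Structurally: 0 ring(s) + 3 π bond(s) = 3.)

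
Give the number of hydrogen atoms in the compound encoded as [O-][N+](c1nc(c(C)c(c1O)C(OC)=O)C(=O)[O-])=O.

7

Hydrogens are implicit in SMILES; fill each atom to its normal valence:
  5 × C (aromatic): no H
  4 × O: no H
  2 × C: 3 H each → 6
  2 × C: no H
  2 × O (charge -1): no H
  1 × N (aromatic): no H
  1 × N (charge +1): no H
  1 × O: 1 H
  Total hydrogens = 7.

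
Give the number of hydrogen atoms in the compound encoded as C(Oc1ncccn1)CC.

Hydrogens are implicit in SMILES; fill each atom to its normal valence:
  3 × C (aromatic): 1 H each → 3
  2 × C: 2 H each → 4
  2 × N (aromatic): no H
  1 × C: 3 H
  1 × C (aromatic): no H
  1 × O: no H
  Total hydrogens = 10.

10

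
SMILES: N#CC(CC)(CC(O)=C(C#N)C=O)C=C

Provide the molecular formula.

C11H12N2O2

Heavy atoms from the SMILES: 11 C, 2 N, 2 O.
Implicit hydrogens by atom environment:
  5 × C: no H
  3 × C: 2 H each → 6
  2 × C: 1 H each → 2
  2 × N: no H
  1 × C: 3 H
  1 × O: 1 H
  1 × O: no H
  Total hydrogens = 12.
Molecular formula: C11H12N2O2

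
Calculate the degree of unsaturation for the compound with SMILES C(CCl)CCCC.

Molecular formula from the SMILES: C6H13Cl.
DoU = (2C + 2 + N − H − X)/2 = (2·6 + 2 + 0 − 13 − 1)/2 = 0/2 = 0.
(Structurally: 0 ring(s) + 0 π bond(s) = 0.)

0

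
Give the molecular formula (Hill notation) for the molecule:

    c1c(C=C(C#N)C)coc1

Heavy atoms from the SMILES: 8 C, 1 N, 1 O.
Implicit hydrogens by atom environment:
  3 × C (aromatic): 1 H each → 3
  2 × C: no H
  1 × C: 3 H
  1 × C: 1 H
  1 × C (aromatic): no H
  1 × N: no H
  1 × O (aromatic): no H
  Total hydrogens = 7.
Molecular formula: C8H7NO

C8H7NO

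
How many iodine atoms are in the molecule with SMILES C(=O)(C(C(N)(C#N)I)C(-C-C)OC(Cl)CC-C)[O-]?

The symbol for iodine appears 1 time in the SMILES.

1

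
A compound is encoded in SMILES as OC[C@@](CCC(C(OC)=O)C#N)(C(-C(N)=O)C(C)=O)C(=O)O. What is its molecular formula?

C13H18N2O7

Heavy atoms from the SMILES: 13 C, 2 N, 7 O.
Implicit hydrogens by atom environment:
  6 × C: no H
  5 × O: no H
  3 × C: 2 H each → 6
  2 × C: 3 H each → 6
  2 × C: 1 H each → 2
  2 × O: 1 H each → 2
  1 × N: 2 H
  1 × N: no H
  Total hydrogens = 18.
Molecular formula: C13H18N2O7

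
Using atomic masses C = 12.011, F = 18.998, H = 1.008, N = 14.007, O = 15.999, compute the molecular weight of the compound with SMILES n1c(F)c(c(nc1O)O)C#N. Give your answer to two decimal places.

155.09

Molecular formula: C5H2FN3O2.
M = 5×12.011 + 1×18.998 + 2×1.008 + 3×14.007 + 2×15.999 = 155.09 g/mol.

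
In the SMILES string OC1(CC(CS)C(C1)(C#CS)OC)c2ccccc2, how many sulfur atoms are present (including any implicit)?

2

The symbol for sulfur appears 2 times in the SMILES.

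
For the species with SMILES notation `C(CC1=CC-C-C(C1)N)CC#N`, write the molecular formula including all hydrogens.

Heavy atoms from the SMILES: 10 C, 2 N.
Implicit hydrogens by atom environment:
  6 × C: 2 H each → 12
  2 × C: 1 H each → 2
  2 × C: no H
  1 × N: 2 H
  1 × N: no H
  Total hydrogens = 16.
Molecular formula: C10H16N2

C10H16N2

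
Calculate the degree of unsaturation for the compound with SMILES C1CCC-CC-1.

1

Molecular formula from the SMILES: C6H12.
DoU = (2C + 2 + N − H − X)/2 = (2·6 + 2 + 0 − 12 − 0)/2 = 2/2 = 1.
(Structurally: 1 ring(s) + 0 π bond(s) = 1.)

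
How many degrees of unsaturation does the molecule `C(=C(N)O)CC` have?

1

Molecular formula from the SMILES: C4H9NO.
DoU = (2C + 2 + N − H − X)/2 = (2·4 + 2 + 1 − 9 − 0)/2 = 2/2 = 1.
(Structurally: 0 ring(s) + 1 π bond(s) = 1.)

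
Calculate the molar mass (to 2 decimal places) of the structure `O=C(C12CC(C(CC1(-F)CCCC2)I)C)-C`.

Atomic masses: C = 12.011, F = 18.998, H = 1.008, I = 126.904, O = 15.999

Molecular formula: C13H20FIO.
M = 13×12.011 + 1×18.998 + 20×1.008 + 1×126.904 + 1×15.999 = 338.20 g/mol.

338.20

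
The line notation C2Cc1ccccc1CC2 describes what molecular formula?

Heavy atoms from the SMILES: 10 C.
Implicit hydrogens by atom environment:
  4 × C: 2 H each → 8
  4 × C (aromatic): 1 H each → 4
  2 × C (aromatic): no H
  Total hydrogens = 12.
Molecular formula: C10H12

C10H12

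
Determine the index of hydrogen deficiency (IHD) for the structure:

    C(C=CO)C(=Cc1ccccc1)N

Molecular formula from the SMILES: C11H13NO.
DoU = (2C + 2 + N − H − X)/2 = (2·11 + 2 + 1 − 13 − 0)/2 = 12/2 = 6.
(Structurally: 1 ring(s) + 5 π bond(s) = 6.)

6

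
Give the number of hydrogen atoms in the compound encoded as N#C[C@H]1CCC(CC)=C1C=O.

Hydrogens are implicit in SMILES; fill each atom to its normal valence:
  3 × C: 2 H each → 6
  3 × C: no H
  2 × C: 1 H each → 2
  1 × C: 3 H
  1 × N: no H
  1 × O: no H
  Total hydrogens = 11.

11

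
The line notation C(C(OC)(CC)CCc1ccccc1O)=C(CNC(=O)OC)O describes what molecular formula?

Heavy atoms from the SMILES: 17 C, 1 N, 5 O.
Implicit hydrogens by atom environment:
  4 × C: 2 H each → 8
  4 × C (aromatic): 1 H each → 4
  3 × C: 3 H each → 9
  3 × C: no H
  3 × O: no H
  2 × C (aromatic): no H
  2 × O: 1 H each → 2
  1 × C: 1 H
  1 × N: 1 H
  Total hydrogens = 25.
Molecular formula: C17H25NO5

C17H25NO5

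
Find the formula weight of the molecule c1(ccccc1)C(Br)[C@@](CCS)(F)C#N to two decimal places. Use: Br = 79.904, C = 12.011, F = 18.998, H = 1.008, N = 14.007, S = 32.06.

288.18

Molecular formula: C11H11BrFNS.
M = 1×79.904 + 11×12.011 + 1×18.998 + 11×1.008 + 1×14.007 + 1×32.06 = 288.18 g/mol.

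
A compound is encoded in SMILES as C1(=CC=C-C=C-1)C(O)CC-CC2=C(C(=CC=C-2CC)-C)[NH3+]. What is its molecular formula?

Heavy atoms from the SMILES: 19 C, 1 N, 1 O.
Implicit hydrogens by atom environment:
  7 × C (aromatic): 1 H each → 7
  5 × C (aromatic): no H
  4 × C: 2 H each → 8
  2 × C: 3 H each → 6
  1 × C: 1 H
  1 × N (charge +1): 3 H
  1 × O: 1 H
  Total hydrogens = 26.
Net charge +1.
Molecular formula: C19H26NO+

C19H26NO+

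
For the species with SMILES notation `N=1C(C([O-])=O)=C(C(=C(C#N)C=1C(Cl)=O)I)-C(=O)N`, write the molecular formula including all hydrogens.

C9H2ClIN3O4-

Heavy atoms from the SMILES: 9 C, 1 Cl, 1 I, 3 N, 4 O.
Implicit hydrogens by atom environment:
  5 × C (aromatic): no H
  4 × C: no H
  3 × O: no H
  1 × Cl: no H
  1 × I: no H
  1 × N: 2 H
  1 × N (aromatic): no H
  1 × N: no H
  1 × O (charge -1): no H
  Total hydrogens = 2.
Net charge -1.
Molecular formula: C9H2ClIN3O4-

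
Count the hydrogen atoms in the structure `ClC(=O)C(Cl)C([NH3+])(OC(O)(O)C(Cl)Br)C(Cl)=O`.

7

Hydrogens are implicit in SMILES; fill each atom to its normal valence:
  4 × C: no H
  4 × Cl: no H
  3 × O: no H
  2 × C: 1 H each → 2
  2 × O: 1 H each → 2
  1 × Br: no H
  1 × N (charge +1): 3 H
  Total hydrogens = 7.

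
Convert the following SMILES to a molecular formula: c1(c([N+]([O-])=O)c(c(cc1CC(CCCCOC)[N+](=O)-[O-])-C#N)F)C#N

Heavy atoms from the SMILES: 15 C, 1 F, 4 N, 5 O.
Implicit hydrogens by atom environment:
  5 × C: 2 H each → 10
  5 × C (aromatic): no H
  3 × O: no H
  2 × C: no H
  2 × N: no H
  2 × N (charge +1): no H
  2 × O (charge -1): no H
  1 × C: 3 H
  1 × C (aromatic): 1 H
  1 × C: 1 H
  1 × F: no H
  Total hydrogens = 15.
Molecular formula: C15H15FN4O5

C15H15FN4O5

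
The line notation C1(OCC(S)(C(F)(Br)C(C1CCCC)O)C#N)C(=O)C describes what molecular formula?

C13H19BrFNO3S

Heavy atoms from the SMILES: 1 Br, 13 C, 1 F, 1 N, 3 O, 1 S.
Implicit hydrogens by atom environment:
  4 × C: 2 H each → 8
  4 × C: no H
  3 × C: 1 H each → 3
  2 × C: 3 H each → 6
  2 × O: no H
  1 × Br: no H
  1 × F: no H
  1 × N: no H
  1 × O: 1 H
  1 × S: 1 H
  Total hydrogens = 19.
Molecular formula: C13H19BrFNO3S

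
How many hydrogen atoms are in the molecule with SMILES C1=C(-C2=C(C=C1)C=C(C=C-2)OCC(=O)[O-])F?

Hydrogens are implicit in SMILES; fill each atom to its normal valence:
  6 × C (aromatic): 1 H each → 6
  4 × C (aromatic): no H
  2 × O: no H
  1 × C: 2 H
  1 × C: no H
  1 × F: no H
  1 × O (charge -1): no H
  Total hydrogens = 8.

8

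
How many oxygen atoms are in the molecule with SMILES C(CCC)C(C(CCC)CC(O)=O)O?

The symbol for oxygen appears 3 times in the SMILES.

3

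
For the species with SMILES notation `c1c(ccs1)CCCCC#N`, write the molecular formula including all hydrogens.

Heavy atoms from the SMILES: 9 C, 1 N, 1 S.
Implicit hydrogens by atom environment:
  4 × C: 2 H each → 8
  3 × C (aromatic): 1 H each → 3
  1 × C (aromatic): no H
  1 × C: no H
  1 × N: no H
  1 × S (aromatic): no H
  Total hydrogens = 11.
Molecular formula: C9H11NS

C9H11NS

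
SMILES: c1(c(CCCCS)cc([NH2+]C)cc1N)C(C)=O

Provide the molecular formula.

C13H21N2OS+

Heavy atoms from the SMILES: 13 C, 2 N, 1 O, 1 S.
Implicit hydrogens by atom environment:
  4 × C: 2 H each → 8
  4 × C (aromatic): no H
  2 × C: 3 H each → 6
  2 × C (aromatic): 1 H each → 2
  1 × C: no H
  1 × N: 2 H
  1 × N (charge +1): 2 H
  1 × O: no H
  1 × S: 1 H
  Total hydrogens = 21.
Net charge +1.
Molecular formula: C13H21N2OS+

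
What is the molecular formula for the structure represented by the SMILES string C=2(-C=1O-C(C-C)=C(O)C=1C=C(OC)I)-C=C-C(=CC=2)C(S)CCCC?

Heavy atoms from the SMILES: 20 C, 1 I, 3 O, 1 S.
Implicit hydrogens by atom environment:
  6 × C (aromatic): no H
  4 × C: 2 H each → 8
  4 × C (aromatic): 1 H each → 4
  3 × C: 3 H each → 9
  2 × C: 1 H each → 2
  1 × C: no H
  1 × I: no H
  1 × O: 1 H
  1 × O (aromatic): no H
  1 × O: no H
  1 × S: 1 H
  Total hydrogens = 25.
Molecular formula: C20H25IO3S

C20H25IO3S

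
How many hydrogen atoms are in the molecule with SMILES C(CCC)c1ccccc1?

Hydrogens are implicit in SMILES; fill each atom to its normal valence:
  5 × C (aromatic): 1 H each → 5
  3 × C: 2 H each → 6
  1 × C: 3 H
  1 × C (aromatic): no H
  Total hydrogens = 14.

14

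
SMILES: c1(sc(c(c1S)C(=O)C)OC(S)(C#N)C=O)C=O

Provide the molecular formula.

C10H7NO4S3

Heavy atoms from the SMILES: 10 C, 1 N, 4 O, 3 S.
Implicit hydrogens by atom environment:
  4 × C (aromatic): no H
  4 × O: no H
  3 × C: no H
  2 × C: 1 H each → 2
  2 × S: 1 H each → 2
  1 × C: 3 H
  1 × N: no H
  1 × S (aromatic): no H
  Total hydrogens = 7.
Molecular formula: C10H7NO4S3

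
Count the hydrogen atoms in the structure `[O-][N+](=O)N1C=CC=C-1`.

4

Hydrogens are implicit in SMILES; fill each atom to its normal valence:
  4 × C (aromatic): 1 H each → 4
  1 × N (aromatic): no H
  1 × N (charge +1): no H
  1 × O: no H
  1 × O (charge -1): no H
  Total hydrogens = 4.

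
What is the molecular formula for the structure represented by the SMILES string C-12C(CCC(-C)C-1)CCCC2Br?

Heavy atoms from the SMILES: 1 Br, 11 C.
Implicit hydrogens by atom environment:
  6 × C: 2 H each → 12
  4 × C: 1 H each → 4
  1 × Br: no H
  1 × C: 3 H
  Total hydrogens = 19.
Molecular formula: C11H19Br

C11H19Br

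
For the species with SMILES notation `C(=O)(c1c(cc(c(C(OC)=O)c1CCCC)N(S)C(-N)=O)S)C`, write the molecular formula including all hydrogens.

Heavy atoms from the SMILES: 15 C, 2 N, 4 O, 2 S.
Implicit hydrogens by atom environment:
  5 × C (aromatic): no H
  4 × O: no H
  3 × C: 3 H each → 9
  3 × C: 2 H each → 6
  3 × C: no H
  2 × S: 1 H each → 2
  1 × C (aromatic): 1 H
  1 × N: 2 H
  1 × N: no H
  Total hydrogens = 20.
Molecular formula: C15H20N2O4S2

C15H20N2O4S2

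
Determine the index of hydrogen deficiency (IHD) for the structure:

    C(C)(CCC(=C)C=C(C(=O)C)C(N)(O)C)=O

4

Molecular formula from the SMILES: C12H19NO3.
DoU = (2C + 2 + N − H − X)/2 = (2·12 + 2 + 1 − 19 − 0)/2 = 8/2 = 4.
(Structurally: 0 ring(s) + 4 π bond(s) = 4.)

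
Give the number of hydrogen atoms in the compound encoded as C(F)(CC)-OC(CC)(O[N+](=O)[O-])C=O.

12

Hydrogens are implicit in SMILES; fill each atom to its normal valence:
  4 × O: no H
  2 × C: 3 H each → 6
  2 × C: 2 H each → 4
  2 × C: 1 H each → 2
  1 × C: no H
  1 × F: no H
  1 × N (charge +1): no H
  1 × O (charge -1): no H
  Total hydrogens = 12.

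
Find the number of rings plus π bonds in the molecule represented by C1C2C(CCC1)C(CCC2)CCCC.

2

Molecular formula from the SMILES: C14H26.
DoU = (2C + 2 + N − H − X)/2 = (2·14 + 2 + 0 − 26 − 0)/2 = 4/2 = 2.
(Structurally: 2 ring(s) + 0 π bond(s) = 2.)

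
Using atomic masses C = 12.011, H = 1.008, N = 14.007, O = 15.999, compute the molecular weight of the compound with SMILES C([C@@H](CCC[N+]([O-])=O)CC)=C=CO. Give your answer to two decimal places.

185.22

Molecular formula: C9H15NO3.
M = 9×12.011 + 15×1.008 + 1×14.007 + 3×15.999 = 185.22 g/mol.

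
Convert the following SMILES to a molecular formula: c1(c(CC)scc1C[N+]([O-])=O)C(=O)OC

C9H11NO4S

Heavy atoms from the SMILES: 9 C, 1 N, 4 O, 1 S.
Implicit hydrogens by atom environment:
  3 × C (aromatic): no H
  3 × O: no H
  2 × C: 3 H each → 6
  2 × C: 2 H each → 4
  1 × C (aromatic): 1 H
  1 × C: no H
  1 × N (charge +1): no H
  1 × O (charge -1): no H
  1 × S (aromatic): no H
  Total hydrogens = 11.
Molecular formula: C9H11NO4S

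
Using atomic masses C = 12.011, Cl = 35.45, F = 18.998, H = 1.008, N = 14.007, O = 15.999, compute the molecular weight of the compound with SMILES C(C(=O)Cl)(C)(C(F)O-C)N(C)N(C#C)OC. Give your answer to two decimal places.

252.67

Molecular formula: C9H14ClFN2O3.
M = 9×12.011 + 1×35.45 + 1×18.998 + 14×1.008 + 2×14.007 + 3×15.999 = 252.67 g/mol.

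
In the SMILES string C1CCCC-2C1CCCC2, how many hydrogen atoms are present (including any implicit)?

18

Hydrogens are implicit in SMILES; fill each atom to its normal valence:
  8 × C: 2 H each → 16
  2 × C: 1 H each → 2
  Total hydrogens = 18.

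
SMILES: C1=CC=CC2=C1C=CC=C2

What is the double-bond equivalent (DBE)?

7

Molecular formula from the SMILES: C10H8.
DoU = (2C + 2 + N − H − X)/2 = (2·10 + 2 + 0 − 8 − 0)/2 = 14/2 = 7.
(Structurally: 2 ring(s) + 5 π bond(s) = 7.)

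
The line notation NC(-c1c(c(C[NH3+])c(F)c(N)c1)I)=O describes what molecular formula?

Heavy atoms from the SMILES: 8 C, 1 F, 1 I, 3 N, 1 O.
Implicit hydrogens by atom environment:
  5 × C (aromatic): no H
  2 × N: 2 H each → 4
  1 × C: 2 H
  1 × C (aromatic): 1 H
  1 × C: no H
  1 × F: no H
  1 × I: no H
  1 × N (charge +1): 3 H
  1 × O: no H
  Total hydrogens = 10.
Net charge +1.
Molecular formula: C8H10FIN3O+

C8H10FIN3O+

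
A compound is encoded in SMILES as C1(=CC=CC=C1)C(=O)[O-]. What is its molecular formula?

C7H5O2-

Heavy atoms from the SMILES: 7 C, 2 O.
Implicit hydrogens by atom environment:
  5 × C (aromatic): 1 H each → 5
  1 × C (aromatic): no H
  1 × C: no H
  1 × O: no H
  1 × O (charge -1): no H
  Total hydrogens = 5.
Net charge -1.
Molecular formula: C7H5O2-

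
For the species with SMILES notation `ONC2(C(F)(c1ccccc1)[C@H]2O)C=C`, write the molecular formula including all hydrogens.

Heavy atoms from the SMILES: 11 C, 1 F, 1 N, 2 O.
Implicit hydrogens by atom environment:
  5 × C (aromatic): 1 H each → 5
  2 × C: 1 H each → 2
  2 × C: no H
  2 × O: 1 H each → 2
  1 × C: 2 H
  1 × C (aromatic): no H
  1 × F: no H
  1 × N: 1 H
  Total hydrogens = 12.
Molecular formula: C11H12FNO2

C11H12FNO2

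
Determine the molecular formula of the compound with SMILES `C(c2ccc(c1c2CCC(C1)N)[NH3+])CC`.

Heavy atoms from the SMILES: 13 C, 2 N.
Implicit hydrogens by atom environment:
  5 × C: 2 H each → 10
  4 × C (aromatic): no H
  2 × C (aromatic): 1 H each → 2
  1 × C: 3 H
  1 × C: 1 H
  1 × N (charge +1): 3 H
  1 × N: 2 H
  Total hydrogens = 21.
Net charge +1.
Molecular formula: C13H21N2+

C13H21N2+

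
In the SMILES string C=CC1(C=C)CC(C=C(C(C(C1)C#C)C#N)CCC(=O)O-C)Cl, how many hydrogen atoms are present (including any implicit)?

Hydrogens are implicit in SMILES; fill each atom to its normal valence:
  7 × C: 1 H each → 7
  6 × C: 2 H each → 12
  5 × C: no H
  2 × O: no H
  1 × C: 3 H
  1 × Cl: no H
  1 × N: no H
  Total hydrogens = 22.

22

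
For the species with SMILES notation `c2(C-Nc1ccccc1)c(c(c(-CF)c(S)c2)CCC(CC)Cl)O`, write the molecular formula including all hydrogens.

C19H23ClFNOS

Heavy atoms from the SMILES: 19 C, 1 Cl, 1 F, 1 N, 1 O, 1 S.
Implicit hydrogens by atom environment:
  6 × C (aromatic): 1 H each → 6
  6 × C (aromatic): no H
  5 × C: 2 H each → 10
  1 × C: 3 H
  1 × C: 1 H
  1 × Cl: no H
  1 × F: no H
  1 × N: 1 H
  1 × O: 1 H
  1 × S: 1 H
  Total hydrogens = 23.
Molecular formula: C19H23ClFNOS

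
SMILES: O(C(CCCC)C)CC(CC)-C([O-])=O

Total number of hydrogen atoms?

21

Hydrogens are implicit in SMILES; fill each atom to its normal valence:
  5 × C: 2 H each → 10
  3 × C: 3 H each → 9
  2 × C: 1 H each → 2
  2 × O: no H
  1 × C: no H
  1 × O (charge -1): no H
  Total hydrogens = 21.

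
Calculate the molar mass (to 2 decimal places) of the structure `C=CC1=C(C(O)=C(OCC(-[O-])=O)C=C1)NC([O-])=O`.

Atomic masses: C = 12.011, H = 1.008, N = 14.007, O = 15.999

Molecular formula: [C11H9NO6]2-.
M = 11×12.011 + 9×1.008 + 1×14.007 + 6×15.999 = 251.19 g/mol.

251.19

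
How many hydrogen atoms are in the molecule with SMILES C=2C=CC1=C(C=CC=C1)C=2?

8

Hydrogens are implicit in SMILES; fill each atom to its normal valence:
  8 × C (aromatic): 1 H each → 8
  2 × C (aromatic): no H
  Total hydrogens = 8.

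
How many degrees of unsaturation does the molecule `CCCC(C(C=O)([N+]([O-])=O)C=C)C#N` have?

5

Molecular formula from the SMILES: C9H12N2O3.
DoU = (2C + 2 + N − H − X)/2 = (2·9 + 2 + 2 − 12 − 0)/2 = 10/2 = 5.
(Structurally: 0 ring(s) + 5 π bond(s) = 5.)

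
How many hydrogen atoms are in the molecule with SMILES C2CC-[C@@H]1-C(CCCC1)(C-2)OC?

Hydrogens are implicit in SMILES; fill each atom to its normal valence:
  8 × C: 2 H each → 16
  1 × C: 3 H
  1 × C: 1 H
  1 × C: no H
  1 × O: no H
  Total hydrogens = 20.

20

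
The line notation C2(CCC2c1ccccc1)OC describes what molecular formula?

Heavy atoms from the SMILES: 11 C, 1 O.
Implicit hydrogens by atom environment:
  5 × C (aromatic): 1 H each → 5
  2 × C: 2 H each → 4
  2 × C: 1 H each → 2
  1 × C: 3 H
  1 × C (aromatic): no H
  1 × O: no H
  Total hydrogens = 14.
Molecular formula: C11H14O

C11H14O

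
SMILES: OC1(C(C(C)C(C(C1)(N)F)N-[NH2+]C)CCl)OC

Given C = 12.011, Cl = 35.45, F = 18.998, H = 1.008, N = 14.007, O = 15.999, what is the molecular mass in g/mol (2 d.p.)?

270.75

Molecular formula: C10H22ClFN3O2+.
M = 10×12.011 + 1×35.45 + 1×18.998 + 22×1.008 + 3×14.007 + 2×15.999 = 270.75 g/mol.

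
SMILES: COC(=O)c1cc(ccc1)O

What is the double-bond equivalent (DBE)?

Molecular formula from the SMILES: C8H8O3.
DoU = (2C + 2 + N − H − X)/2 = (2·8 + 2 + 0 − 8 − 0)/2 = 10/2 = 5.
(Structurally: 1 ring(s) + 4 π bond(s) = 5.)

5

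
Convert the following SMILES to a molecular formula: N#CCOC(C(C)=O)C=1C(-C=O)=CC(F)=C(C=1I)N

Heavy atoms from the SMILES: 12 C, 1 F, 1 I, 2 N, 3 O.
Implicit hydrogens by atom environment:
  5 × C (aromatic): no H
  3 × O: no H
  2 × C: 1 H each → 2
  2 × C: no H
  1 × C: 3 H
  1 × C: 2 H
  1 × C (aromatic): 1 H
  1 × F: no H
  1 × I: no H
  1 × N: 2 H
  1 × N: no H
  Total hydrogens = 10.
Molecular formula: C12H10FIN2O3

C12H10FIN2O3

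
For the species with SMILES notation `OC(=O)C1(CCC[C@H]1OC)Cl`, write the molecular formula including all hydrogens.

Heavy atoms from the SMILES: 7 C, 1 Cl, 3 O.
Implicit hydrogens by atom environment:
  3 × C: 2 H each → 6
  2 × C: no H
  2 × O: no H
  1 × C: 3 H
  1 × C: 1 H
  1 × Cl: no H
  1 × O: 1 H
  Total hydrogens = 11.
Molecular formula: C7H11ClO3

C7H11ClO3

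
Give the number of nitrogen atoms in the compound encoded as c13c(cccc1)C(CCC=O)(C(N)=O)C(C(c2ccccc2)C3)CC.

1

The symbol for nitrogen appears 1 time in the SMILES.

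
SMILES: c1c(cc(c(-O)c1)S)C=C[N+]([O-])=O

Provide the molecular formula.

C8H7NO3S

Heavy atoms from the SMILES: 8 C, 1 N, 3 O, 1 S.
Implicit hydrogens by atom environment:
  3 × C (aromatic): 1 H each → 3
  3 × C (aromatic): no H
  2 × C: 1 H each → 2
  1 × N (charge +1): no H
  1 × O: 1 H
  1 × O: no H
  1 × O (charge -1): no H
  1 × S: 1 H
  Total hydrogens = 7.
Molecular formula: C8H7NO3S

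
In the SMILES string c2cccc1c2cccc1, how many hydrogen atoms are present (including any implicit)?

8

Hydrogens are implicit in SMILES; fill each atom to its normal valence:
  8 × C (aromatic): 1 H each → 8
  2 × C (aromatic): no H
  Total hydrogens = 8.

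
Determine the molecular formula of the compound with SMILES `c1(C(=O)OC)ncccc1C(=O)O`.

C8H7NO4

Heavy atoms from the SMILES: 8 C, 1 N, 4 O.
Implicit hydrogens by atom environment:
  3 × C (aromatic): 1 H each → 3
  3 × O: no H
  2 × C (aromatic): no H
  2 × C: no H
  1 × C: 3 H
  1 × N (aromatic): no H
  1 × O: 1 H
  Total hydrogens = 7.
Molecular formula: C8H7NO4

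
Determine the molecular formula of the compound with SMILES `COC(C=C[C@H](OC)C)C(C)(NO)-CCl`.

C10H20ClNO3

Heavy atoms from the SMILES: 10 C, 1 Cl, 1 N, 3 O.
Implicit hydrogens by atom environment:
  4 × C: 3 H each → 12
  4 × C: 1 H each → 4
  2 × O: no H
  1 × C: 2 H
  1 × C: no H
  1 × Cl: no H
  1 × N: 1 H
  1 × O: 1 H
  Total hydrogens = 20.
Molecular formula: C10H20ClNO3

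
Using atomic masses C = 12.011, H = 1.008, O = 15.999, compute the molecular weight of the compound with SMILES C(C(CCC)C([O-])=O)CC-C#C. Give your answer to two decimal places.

Molecular formula: C10H15O2-.
M = 10×12.011 + 15×1.008 + 2×15.999 = 167.23 g/mol.

167.23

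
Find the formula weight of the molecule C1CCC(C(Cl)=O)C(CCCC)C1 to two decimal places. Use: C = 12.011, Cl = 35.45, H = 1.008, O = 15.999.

Molecular formula: C11H19ClO.
M = 11×12.011 + 1×35.45 + 19×1.008 + 1×15.999 = 202.72 g/mol.

202.72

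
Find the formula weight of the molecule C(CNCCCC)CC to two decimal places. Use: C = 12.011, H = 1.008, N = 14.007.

129.25

Molecular formula: C8H19N.
M = 8×12.011 + 19×1.008 + 1×14.007 = 129.25 g/mol.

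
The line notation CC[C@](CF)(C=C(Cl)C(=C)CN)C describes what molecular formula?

C10H17ClFN

Heavy atoms from the SMILES: 10 C, 1 Cl, 1 F, 1 N.
Implicit hydrogens by atom environment:
  4 × C: 2 H each → 8
  3 × C: no H
  2 × C: 3 H each → 6
  1 × C: 1 H
  1 × Cl: no H
  1 × F: no H
  1 × N: 2 H
  Total hydrogens = 17.
Molecular formula: C10H17ClFN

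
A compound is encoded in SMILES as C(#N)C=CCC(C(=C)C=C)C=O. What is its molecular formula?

C10H11NO

Heavy atoms from the SMILES: 10 C, 1 N, 1 O.
Implicit hydrogens by atom environment:
  5 × C: 1 H each → 5
  3 × C: 2 H each → 6
  2 × C: no H
  1 × N: no H
  1 × O: no H
  Total hydrogens = 11.
Molecular formula: C10H11NO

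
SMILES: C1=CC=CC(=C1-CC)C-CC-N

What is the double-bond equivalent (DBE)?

Molecular formula from the SMILES: C11H17N.
DoU = (2C + 2 + N − H − X)/2 = (2·11 + 2 + 1 − 17 − 0)/2 = 8/2 = 4.
(Structurally: 1 ring(s) + 3 π bond(s) = 4.)

4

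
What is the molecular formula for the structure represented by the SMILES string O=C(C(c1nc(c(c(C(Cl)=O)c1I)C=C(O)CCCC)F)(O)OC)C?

Heavy atoms from the SMILES: 16 C, 1 Cl, 1 F, 1 I, 1 N, 5 O.
Implicit hydrogens by atom environment:
  5 × C (aromatic): no H
  4 × C: no H
  3 × C: 3 H each → 9
  3 × C: 2 H each → 6
  3 × O: no H
  2 × O: 1 H each → 2
  1 × C: 1 H
  1 × Cl: no H
  1 × F: no H
  1 × I: no H
  1 × N (aromatic): no H
  Total hydrogens = 18.
Molecular formula: C16H18ClFINO5

C16H18ClFINO5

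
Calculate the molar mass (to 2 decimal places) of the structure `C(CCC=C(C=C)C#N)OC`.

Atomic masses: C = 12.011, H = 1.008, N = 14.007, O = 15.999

151.21

Molecular formula: C9H13NO.
M = 9×12.011 + 13×1.008 + 1×14.007 + 1×15.999 = 151.21 g/mol.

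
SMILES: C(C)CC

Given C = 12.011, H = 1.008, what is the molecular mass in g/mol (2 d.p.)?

58.12

Molecular formula: C4H10.
M = 4×12.011 + 10×1.008 = 58.12 g/mol.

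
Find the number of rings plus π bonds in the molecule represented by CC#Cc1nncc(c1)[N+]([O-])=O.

Molecular formula from the SMILES: C7H5N3O2.
DoU = (2C + 2 + N − H − X)/2 = (2·7 + 2 + 3 − 5 − 0)/2 = 14/2 = 7.
(Structurally: 1 ring(s) + 6 π bond(s) = 7.)

7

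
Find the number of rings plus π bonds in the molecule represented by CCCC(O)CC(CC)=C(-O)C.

1

Molecular formula from the SMILES: C10H20O2.
DoU = (2C + 2 + N − H − X)/2 = (2·10 + 2 + 0 − 20 − 0)/2 = 2/2 = 1.
(Structurally: 0 ring(s) + 1 π bond(s) = 1.)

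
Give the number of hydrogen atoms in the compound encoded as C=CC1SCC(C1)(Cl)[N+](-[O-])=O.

Hydrogens are implicit in SMILES; fill each atom to its normal valence:
  3 × C: 2 H each → 6
  2 × C: 1 H each → 2
  1 × C: no H
  1 × Cl: no H
  1 × N (charge +1): no H
  1 × O: no H
  1 × O (charge -1): no H
  1 × S: no H
  Total hydrogens = 8.

8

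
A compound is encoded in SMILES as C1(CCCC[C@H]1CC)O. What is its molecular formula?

C8H16O

Heavy atoms from the SMILES: 8 C, 1 O.
Implicit hydrogens by atom environment:
  5 × C: 2 H each → 10
  2 × C: 1 H each → 2
  1 × C: 3 H
  1 × O: 1 H
  Total hydrogens = 16.
Molecular formula: C8H16O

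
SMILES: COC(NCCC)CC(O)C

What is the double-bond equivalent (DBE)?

0

Molecular formula from the SMILES: C8H19NO2.
DoU = (2C + 2 + N − H − X)/2 = (2·8 + 2 + 1 − 19 − 0)/2 = 0/2 = 0.
(Structurally: 0 ring(s) + 0 π bond(s) = 0.)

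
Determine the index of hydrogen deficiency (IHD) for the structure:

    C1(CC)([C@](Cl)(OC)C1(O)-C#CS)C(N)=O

4

Molecular formula from the SMILES: C9H12ClNO3S.
DoU = (2C + 2 + N − H − X)/2 = (2·9 + 2 + 1 − 12 − 1)/2 = 8/2 = 4.
(Structurally: 1 ring(s) + 3 π bond(s) = 4.)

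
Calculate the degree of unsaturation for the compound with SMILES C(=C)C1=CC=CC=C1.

5

Molecular formula from the SMILES: C8H8.
DoU = (2C + 2 + N − H − X)/2 = (2·8 + 2 + 0 − 8 − 0)/2 = 10/2 = 5.
(Structurally: 1 ring(s) + 4 π bond(s) = 5.)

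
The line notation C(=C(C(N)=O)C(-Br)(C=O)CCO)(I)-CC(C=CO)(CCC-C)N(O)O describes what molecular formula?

Heavy atoms from the SMILES: 1 Br, 15 C, 1 I, 2 N, 6 O.
Implicit hydrogens by atom environment:
  6 × C: 2 H each → 12
  5 × C: no H
  4 × O: 1 H each → 4
  3 × C: 1 H each → 3
  2 × O: no H
  1 × Br: no H
  1 × C: 3 H
  1 × I: no H
  1 × N: 2 H
  1 × N: no H
  Total hydrogens = 24.
Molecular formula: C15H24BrIN2O6

C15H24BrIN2O6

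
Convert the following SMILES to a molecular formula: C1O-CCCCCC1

Heavy atoms from the SMILES: 7 C, 1 O.
Implicit hydrogens by atom environment:
  7 × C: 2 H each → 14
  1 × O: no H
  Total hydrogens = 14.
Molecular formula: C7H14O

C7H14O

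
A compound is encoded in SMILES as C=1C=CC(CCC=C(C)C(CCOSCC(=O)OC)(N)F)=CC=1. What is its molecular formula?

Heavy atoms from the SMILES: 17 C, 1 F, 1 N, 3 O, 1 S.
Implicit hydrogens by atom environment:
  5 × C: 2 H each → 10
  5 × C (aromatic): 1 H each → 5
  3 × C: no H
  3 × O: no H
  2 × C: 3 H each → 6
  1 × C: 1 H
  1 × C (aromatic): no H
  1 × F: no H
  1 × N: 2 H
  1 × S: no H
  Total hydrogens = 24.
Molecular formula: C17H24FNO3S

C17H24FNO3S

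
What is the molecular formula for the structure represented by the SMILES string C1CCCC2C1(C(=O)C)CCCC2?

C12H20O

Heavy atoms from the SMILES: 12 C, 1 O.
Implicit hydrogens by atom environment:
  8 × C: 2 H each → 16
  2 × C: no H
  1 × C: 3 H
  1 × C: 1 H
  1 × O: no H
  Total hydrogens = 20.
Molecular formula: C12H20O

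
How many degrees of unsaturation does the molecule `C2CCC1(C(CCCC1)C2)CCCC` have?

2

Molecular formula from the SMILES: C14H26.
DoU = (2C + 2 + N − H − X)/2 = (2·14 + 2 + 0 − 26 − 0)/2 = 4/2 = 2.
(Structurally: 2 ring(s) + 0 π bond(s) = 2.)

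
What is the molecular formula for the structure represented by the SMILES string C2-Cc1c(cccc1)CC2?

C10H12

Heavy atoms from the SMILES: 10 C.
Implicit hydrogens by atom environment:
  4 × C: 2 H each → 8
  4 × C (aromatic): 1 H each → 4
  2 × C (aromatic): no H
  Total hydrogens = 12.
Molecular formula: C10H12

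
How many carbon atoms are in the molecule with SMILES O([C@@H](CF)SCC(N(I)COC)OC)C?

8

The symbol for carbon appears 8 times in the SMILES.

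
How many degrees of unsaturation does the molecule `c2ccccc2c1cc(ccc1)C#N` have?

Molecular formula from the SMILES: C13H9N.
DoU = (2C + 2 + N − H − X)/2 = (2·13 + 2 + 1 − 9 − 0)/2 = 20/2 = 10.
(Structurally: 2 ring(s) + 8 π bond(s) = 10.)

10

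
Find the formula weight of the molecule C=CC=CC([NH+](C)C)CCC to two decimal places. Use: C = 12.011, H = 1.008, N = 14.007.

Molecular formula: C10H20N+.
M = 10×12.011 + 20×1.008 + 1×14.007 = 154.28 g/mol.

154.28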